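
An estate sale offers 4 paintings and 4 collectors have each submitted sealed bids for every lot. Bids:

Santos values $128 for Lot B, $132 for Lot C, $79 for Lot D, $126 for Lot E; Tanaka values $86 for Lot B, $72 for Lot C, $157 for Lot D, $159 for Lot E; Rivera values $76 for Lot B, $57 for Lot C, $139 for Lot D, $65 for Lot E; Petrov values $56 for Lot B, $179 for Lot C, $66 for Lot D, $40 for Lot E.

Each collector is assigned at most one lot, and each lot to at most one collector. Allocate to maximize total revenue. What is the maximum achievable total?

Maximum total: $605

This is the linear assignment problem.
Optimal: Santos→Lot B ($128), Tanaka→Lot E ($159), Rivera→Lot D ($139), Petrov→Lot C ($179) — total 128+159+139+179 = $605.
Column-greedy (each lot in turn goes to its best remaining collector) gives $529, worse by 76.
Next-best assignment: Santos→Lot E, Tanaka→Lot D, Rivera→Lot B, Petrov→Lot C = $538.
Swapping Petrov↔Santos (Petrov→Lot B $56, Santos→Lot C $132) loses 119.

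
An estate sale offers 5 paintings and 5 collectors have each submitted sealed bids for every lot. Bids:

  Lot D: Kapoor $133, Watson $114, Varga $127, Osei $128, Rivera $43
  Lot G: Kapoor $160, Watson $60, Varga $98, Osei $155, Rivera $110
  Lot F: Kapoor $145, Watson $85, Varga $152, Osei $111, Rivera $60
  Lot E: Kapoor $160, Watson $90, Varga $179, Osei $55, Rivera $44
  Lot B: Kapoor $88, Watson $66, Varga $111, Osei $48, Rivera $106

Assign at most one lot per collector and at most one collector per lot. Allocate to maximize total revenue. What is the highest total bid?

Max total: $699

This is a one-to-one assignment (maximum-weight bipartite matching).
Optimal: Kapoor→Lot F ($145), Watson→Lot D ($114), Varga→Lot E ($179), Osei→Lot G ($155), Rivera→Lot B ($106) — total 145+114+179+155+106 = $699.
Column-greedy (each lot in turn goes to its best remaining collector) gives $636, worse by 63.
Next-best assignment: Kapoor→Lot E, Watson→Lot D, Varga→Lot F, Osei→Lot G, Rivera→Lot B = $687.
Every other assignment is strictly worse.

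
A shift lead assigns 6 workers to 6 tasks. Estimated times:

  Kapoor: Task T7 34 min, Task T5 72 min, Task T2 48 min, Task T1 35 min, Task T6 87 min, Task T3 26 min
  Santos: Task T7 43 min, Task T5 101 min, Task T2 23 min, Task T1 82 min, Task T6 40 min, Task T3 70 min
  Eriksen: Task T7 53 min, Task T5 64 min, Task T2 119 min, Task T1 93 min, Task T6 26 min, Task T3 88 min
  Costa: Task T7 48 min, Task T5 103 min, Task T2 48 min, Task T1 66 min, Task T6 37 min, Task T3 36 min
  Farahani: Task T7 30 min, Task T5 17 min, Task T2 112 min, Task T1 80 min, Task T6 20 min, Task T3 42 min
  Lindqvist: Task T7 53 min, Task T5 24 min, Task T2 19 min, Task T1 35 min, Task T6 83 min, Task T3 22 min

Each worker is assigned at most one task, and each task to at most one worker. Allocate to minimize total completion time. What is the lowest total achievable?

Optimal: Kapoor→Task T7 (34 min), Santos→Task T2 (23 min), Eriksen→Task T6 (26 min), Costa→Task T3 (36 min), Farahani→Task T5 (17 min), Lindqvist→Task T1 (35 min) — total 34+23+26+36+17+35 = 171 min.
Row-greedy (each worker in turn takes its cheapest remaining task) gives 175 min, worse by 4.

Minimum total: 171 min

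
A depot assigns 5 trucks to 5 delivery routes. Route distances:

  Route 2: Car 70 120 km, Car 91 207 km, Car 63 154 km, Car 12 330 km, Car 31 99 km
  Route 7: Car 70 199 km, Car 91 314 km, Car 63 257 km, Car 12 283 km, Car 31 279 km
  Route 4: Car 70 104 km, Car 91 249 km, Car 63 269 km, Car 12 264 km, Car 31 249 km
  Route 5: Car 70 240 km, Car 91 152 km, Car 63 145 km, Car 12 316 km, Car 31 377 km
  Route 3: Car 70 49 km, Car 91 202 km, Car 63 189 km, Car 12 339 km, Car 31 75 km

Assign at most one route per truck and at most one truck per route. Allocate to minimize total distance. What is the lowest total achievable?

Minimum total: 768 km

Optimal: Car 70→Route 4 (104 km), Car 91→Route 5 (152 km), Car 63→Route 2 (154 km), Car 12→Route 7 (283 km), Car 31→Route 3 (75 km) — total 104+152+154+283+75 = 768 km.
Row-greedy (each truck in turn takes its cheapest remaining route) gives 898 km, worse by 130.
Swapping Car 91↔Car 63 (Car 91→Route 2 207 km, Car 63→Route 5 145 km) adds 46.
Checked against all permutations: 768 km is optimal.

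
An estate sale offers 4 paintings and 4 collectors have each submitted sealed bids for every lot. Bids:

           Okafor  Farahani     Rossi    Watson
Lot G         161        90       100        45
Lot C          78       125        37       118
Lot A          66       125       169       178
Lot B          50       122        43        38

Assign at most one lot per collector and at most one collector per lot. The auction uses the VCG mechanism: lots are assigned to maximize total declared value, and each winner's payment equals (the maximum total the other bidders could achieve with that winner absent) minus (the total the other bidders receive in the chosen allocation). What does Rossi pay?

Rossi pays $63.

Efficient allocation: Okafor→Lot G ($161), Farahani→Lot B ($122), Rossi→Lot A ($169), Watson→Lot C ($118); total welfare W = $570.
Rossi receives Lot A at value $169, so the others get W − 169 = $401.
Without Rossi: best allocation of the remaining 3 bidders over all 4 lots is Okafor→Lot G ($161), Farahani→Lot C ($125), Watson→Lot A ($178), total $464.
VCG payment = (others' best without Rossi) − (others' welfare with Rossi) = 464 − 401 = $63.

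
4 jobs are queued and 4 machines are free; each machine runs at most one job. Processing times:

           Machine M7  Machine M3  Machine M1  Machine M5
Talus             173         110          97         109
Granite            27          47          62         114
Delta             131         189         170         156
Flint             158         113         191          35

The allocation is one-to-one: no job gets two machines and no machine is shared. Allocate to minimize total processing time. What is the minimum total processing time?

Treat this as an assignment problem: match each job to one machine.
Optimal: Talus→Machine M1 (97 min), Granite→Machine M3 (47 min), Delta→Machine M7 (131 min), Flint→Machine M5 (35 min) — total 97+47+131+35 = 310 min.
Min-entry greedy (repeatedly take the single cheapest remaining cell) gives 348 min, worse by 38.
Next-best assignment: Talus→Machine M3, Granite→Machine M1, Delta→Machine M7, Flint→Machine M5 = 338 min.
Swapping Talus↔Delta (Talus→Machine M7 173 min, Delta→Machine M1 170 min) adds 115.

Min total: 310 min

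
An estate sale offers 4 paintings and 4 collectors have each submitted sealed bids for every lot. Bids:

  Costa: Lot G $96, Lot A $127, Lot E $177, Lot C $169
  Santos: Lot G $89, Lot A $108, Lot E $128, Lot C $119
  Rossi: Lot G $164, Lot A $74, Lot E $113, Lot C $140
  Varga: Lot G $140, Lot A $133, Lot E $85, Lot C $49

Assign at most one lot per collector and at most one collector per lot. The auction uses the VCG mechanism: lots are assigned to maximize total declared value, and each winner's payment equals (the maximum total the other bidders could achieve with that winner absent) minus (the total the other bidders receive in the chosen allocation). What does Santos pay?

Efficient allocation: Costa→Lot C ($169), Santos→Lot E ($128), Rossi→Lot G ($164), Varga→Lot A ($133); total welfare W = $594.
Santos receives Lot E at value $128, so the others get W − 128 = $466.
Without Santos: best allocation of the remaining 3 bidders over all 4 lots is Costa→Lot E ($177), Rossi→Lot G ($164), Varga→Lot A ($133), total $474.
VCG payment = (others' best without Santos) − (others' welfare with Santos) = 474 − 466 = $8.

Santos pays $8.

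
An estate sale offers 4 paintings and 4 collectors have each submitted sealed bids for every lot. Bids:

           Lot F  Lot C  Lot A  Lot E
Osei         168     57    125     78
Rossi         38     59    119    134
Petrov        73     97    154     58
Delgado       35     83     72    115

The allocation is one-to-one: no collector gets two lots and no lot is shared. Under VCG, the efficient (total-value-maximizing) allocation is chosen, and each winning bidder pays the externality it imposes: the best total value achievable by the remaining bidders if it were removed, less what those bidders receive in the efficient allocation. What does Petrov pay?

Petrov pays $17.

Efficient allocation: Osei→Lot F ($168), Rossi→Lot E ($134), Petrov→Lot A ($154), Delgado→Lot C ($83); total welfare W = $539.
Petrov receives Lot A at value $154, so the others get W − 154 = $385.
Without Petrov: best allocation of the remaining 3 bidders over all 4 lots is Osei→Lot F ($168), Rossi→Lot A ($119), Delgado→Lot E ($115), total $402.
VCG payment = (others' best without Petrov) − (others' welfare with Petrov) = 402 − 385 = $17.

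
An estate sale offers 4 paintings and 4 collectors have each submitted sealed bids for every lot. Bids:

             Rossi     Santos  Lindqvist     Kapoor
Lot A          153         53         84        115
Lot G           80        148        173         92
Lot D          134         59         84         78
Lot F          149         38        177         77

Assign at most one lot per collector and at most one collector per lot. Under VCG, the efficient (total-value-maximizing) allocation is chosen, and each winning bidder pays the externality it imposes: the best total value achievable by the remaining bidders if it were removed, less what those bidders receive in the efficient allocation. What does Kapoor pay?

Efficient allocation: Rossi→Lot D ($134), Santos→Lot G ($148), Lindqvist→Lot F ($177), Kapoor→Lot A ($115); total welfare W = $574.
Kapoor receives Lot A at value $115, so the others get W − 115 = $459.
Without Kapoor: best allocation of the remaining 3 bidders over all 4 lots is Rossi→Lot A ($153), Santos→Lot G ($148), Lindqvist→Lot F ($177), total $478.
VCG payment = (others' best without Kapoor) − (others' welfare with Kapoor) = 478 − 459 = $19.

Kapoor pays $19.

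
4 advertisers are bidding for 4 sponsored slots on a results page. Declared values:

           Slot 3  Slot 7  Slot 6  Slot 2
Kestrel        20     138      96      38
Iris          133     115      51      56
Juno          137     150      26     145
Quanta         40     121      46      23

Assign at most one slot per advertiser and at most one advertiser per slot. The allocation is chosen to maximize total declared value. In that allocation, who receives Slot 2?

Juno receives Slot 2.

This is the linear assignment problem.
Optimal: Kestrel→Slot 6 ($96), Iris→Slot 3 ($133), Juno→Slot 2 ($145), Quanta→Slot 7 ($121) — total 96+133+145+121 = $495.
Max-entry greedy (repeatedly take the single best remaining cell) gives $402, worse by 93.
Next-best assignment: Kestrel→Slot 7, Iris→Slot 3, Juno→Slot 2, Quanta→Slot 6 = $462.
No other one-to-one assignment exceeds $495.
Juno's own top slot is Slot 7 ($150), but forcing Juno→Slot 7 and reassigning the rest optimally gives only $402 — worse by 93.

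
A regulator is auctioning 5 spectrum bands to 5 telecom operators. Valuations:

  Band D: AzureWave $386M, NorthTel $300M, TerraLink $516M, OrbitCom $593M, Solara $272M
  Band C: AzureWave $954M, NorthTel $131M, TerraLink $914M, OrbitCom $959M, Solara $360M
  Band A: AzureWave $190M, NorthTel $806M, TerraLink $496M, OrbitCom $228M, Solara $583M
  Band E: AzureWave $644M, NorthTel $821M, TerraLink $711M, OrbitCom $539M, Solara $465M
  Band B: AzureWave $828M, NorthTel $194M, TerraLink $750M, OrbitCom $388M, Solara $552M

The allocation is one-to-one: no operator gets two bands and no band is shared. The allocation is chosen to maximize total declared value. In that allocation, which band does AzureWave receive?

Optimal: AzureWave→Band B ($828M), NorthTel→Band E ($821M), TerraLink→Band C ($914M), OrbitCom→Band D ($593M), Solara→Band A ($583M) — total 828+821+914+593+583 = $3739M.
Row-greedy (each operator in turn takes its best remaining band) gives $3701M, worse by 38.
No other one-to-one assignment exceeds $3739M.
AzureWave's own top band is Band C ($954M), but forcing AzureWave→Band C and reassigning the rest optimally gives only $3701M — worse by 38.

AzureWave receives Band B.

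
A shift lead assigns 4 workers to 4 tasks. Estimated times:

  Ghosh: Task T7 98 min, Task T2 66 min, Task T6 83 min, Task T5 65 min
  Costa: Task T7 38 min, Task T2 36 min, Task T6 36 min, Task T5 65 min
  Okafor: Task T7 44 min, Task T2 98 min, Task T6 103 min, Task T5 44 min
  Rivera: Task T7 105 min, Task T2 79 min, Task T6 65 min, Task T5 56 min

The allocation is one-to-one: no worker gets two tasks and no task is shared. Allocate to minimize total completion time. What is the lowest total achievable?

Optimal: Ghosh→Task T2 (66 min), Costa→Task T6 (36 min), Okafor→Task T7 (44 min), Rivera→Task T5 (56 min) — total 66+36+44+56 = 202 min.
Min-entry greedy (repeatedly take the single cheapest remaining cell) gives 219 min, worse by 17.
Next-best assignment: Ghosh→Task T5, Costa→Task T2, Okafor→Task T7, Rivera→Task T6 = 210 min.

Minimum total: 202 min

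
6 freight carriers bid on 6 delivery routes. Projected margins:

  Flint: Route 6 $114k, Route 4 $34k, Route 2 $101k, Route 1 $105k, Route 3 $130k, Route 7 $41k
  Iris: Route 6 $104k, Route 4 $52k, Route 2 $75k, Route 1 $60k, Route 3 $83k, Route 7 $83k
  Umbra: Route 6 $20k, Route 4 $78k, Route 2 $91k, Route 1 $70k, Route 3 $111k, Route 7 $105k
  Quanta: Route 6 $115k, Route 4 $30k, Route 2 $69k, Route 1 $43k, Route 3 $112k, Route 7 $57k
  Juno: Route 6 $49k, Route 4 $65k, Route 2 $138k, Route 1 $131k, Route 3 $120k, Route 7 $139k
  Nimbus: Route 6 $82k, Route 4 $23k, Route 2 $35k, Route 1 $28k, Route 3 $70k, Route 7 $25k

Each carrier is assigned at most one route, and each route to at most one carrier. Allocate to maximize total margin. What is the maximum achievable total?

Optimal: Flint→Route 1 ($105k), Iris→Route 7 ($83k), Umbra→Route 4 ($78k), Quanta→Route 3 ($112k), Juno→Route 2 ($138k), Nimbus→Route 6 ($82k) — total 105+83+78+112+138+82 = $598k.
Column-greedy (each route in turn goes to its best remaining carrier) gives $544k, worse by 54.
Next-best assignment: Flint→Route 1, Iris→Route 4, Umbra→Route 7, Quanta→Route 3, Juno→Route 2, Nimbus→Route 6 = $594k.
Every other assignment is strictly worse.

Max total: $598k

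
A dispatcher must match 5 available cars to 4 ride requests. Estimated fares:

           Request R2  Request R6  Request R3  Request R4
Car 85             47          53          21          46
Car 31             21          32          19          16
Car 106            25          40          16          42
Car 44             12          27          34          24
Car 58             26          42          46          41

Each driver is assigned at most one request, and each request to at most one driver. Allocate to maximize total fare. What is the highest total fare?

Treat this as an assignment problem: match each driver to one request.
Optimal: Car 85→Request R2 ($47), Car 31→Request R6 ($32), Car 58→Request R3 ($46), Car 106→Request R4 ($42) — total 47+32+46+42 = $167.
Row-greedy (each driver in turn takes its best remaining request) gives $150, worse by 17.
Next-best assignment: Car 85→Request R2, Car 58→Request R6, Car 44→Request R3, Car 106→Request R4 = $165.
Checked against all permutations: $167 is optimal.

Max total: $167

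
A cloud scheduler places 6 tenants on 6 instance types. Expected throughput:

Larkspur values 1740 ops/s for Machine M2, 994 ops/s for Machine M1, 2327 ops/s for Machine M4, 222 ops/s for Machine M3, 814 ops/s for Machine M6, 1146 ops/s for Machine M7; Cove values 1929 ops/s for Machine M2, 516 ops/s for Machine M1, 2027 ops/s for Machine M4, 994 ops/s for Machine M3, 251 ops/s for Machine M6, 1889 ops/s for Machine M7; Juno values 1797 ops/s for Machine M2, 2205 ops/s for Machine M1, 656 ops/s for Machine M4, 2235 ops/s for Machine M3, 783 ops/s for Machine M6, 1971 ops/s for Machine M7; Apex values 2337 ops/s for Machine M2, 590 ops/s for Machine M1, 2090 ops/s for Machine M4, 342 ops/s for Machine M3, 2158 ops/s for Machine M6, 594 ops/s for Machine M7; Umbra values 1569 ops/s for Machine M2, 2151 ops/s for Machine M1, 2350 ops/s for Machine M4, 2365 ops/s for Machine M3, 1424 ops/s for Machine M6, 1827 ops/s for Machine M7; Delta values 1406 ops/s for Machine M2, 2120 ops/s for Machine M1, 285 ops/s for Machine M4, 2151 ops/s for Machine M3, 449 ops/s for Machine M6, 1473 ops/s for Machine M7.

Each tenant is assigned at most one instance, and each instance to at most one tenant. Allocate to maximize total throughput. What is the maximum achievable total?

Optimal: Larkspur→Machine M4 (2327 ops/s), Cove→Machine M2 (1929 ops/s), Juno→Machine M7 (1971 ops/s), Apex→Machine M6 (2158 ops/s), Umbra→Machine M3 (2365 ops/s), Delta→Machine M1 (2120 ops/s) — total 2327+1929+1971+2158+2365+2120 = 12870 ops/s.
Max-entry greedy (repeatedly take the single best remaining cell) gives 11572 ops/s, worse by 1298.
Next-best assignment: Larkspur→Machine M4, Cove→Machine M2, Juno→Machine M7, Apex→Machine M6, Umbra→Machine M1, Delta→Machine M3 = 12687 ops/s.
No other one-to-one assignment exceeds 12870 ops/s.

Max total: 12870 ops/s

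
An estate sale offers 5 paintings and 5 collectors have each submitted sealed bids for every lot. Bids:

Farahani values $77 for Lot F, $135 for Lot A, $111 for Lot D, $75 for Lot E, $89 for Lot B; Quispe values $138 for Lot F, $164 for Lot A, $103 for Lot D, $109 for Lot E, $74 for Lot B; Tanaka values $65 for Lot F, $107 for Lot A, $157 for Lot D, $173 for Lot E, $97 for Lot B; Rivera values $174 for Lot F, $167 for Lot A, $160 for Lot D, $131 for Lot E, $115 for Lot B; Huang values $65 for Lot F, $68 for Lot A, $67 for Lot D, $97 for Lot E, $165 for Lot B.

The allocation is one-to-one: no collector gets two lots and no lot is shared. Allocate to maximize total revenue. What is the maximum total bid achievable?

Max total: $787

Optimal: Farahani→Lot D ($111), Quispe→Lot A ($164), Tanaka→Lot E ($173), Rivera→Lot F ($174), Huang→Lot B ($165) — total 111+164+173+174+165 = $787.
Column-greedy (each lot in turn goes to its best remaining collector) gives $681, worse by 106.
Next-best assignment: Farahani→Lot A, Quispe→Lot F, Tanaka→Lot E, Rivera→Lot D, Huang→Lot B = $771.
Every other assignment is strictly worse.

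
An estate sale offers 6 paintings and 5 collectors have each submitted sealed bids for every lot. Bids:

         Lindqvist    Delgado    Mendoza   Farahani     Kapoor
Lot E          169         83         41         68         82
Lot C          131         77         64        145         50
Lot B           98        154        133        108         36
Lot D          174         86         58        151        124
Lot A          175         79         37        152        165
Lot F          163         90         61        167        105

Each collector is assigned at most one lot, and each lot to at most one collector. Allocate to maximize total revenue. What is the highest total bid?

Maximum total: $724

This is a one-to-one assignment (maximum-weight bipartite matching).
Optimal: Lindqvist→Lot D ($174), Delgado→Lot B ($154), Mendoza→Lot C ($64), Farahani→Lot F ($167), Kapoor→Lot A ($165) — total 174+154+64+167+165 = $724.
Row-greedy (each collector in turn takes its best remaining lot) gives $684, worse by 40.
Swapping Mendoza↔Farahani (Mendoza→Lot F $61, Farahani→Lot C $145) loses 25.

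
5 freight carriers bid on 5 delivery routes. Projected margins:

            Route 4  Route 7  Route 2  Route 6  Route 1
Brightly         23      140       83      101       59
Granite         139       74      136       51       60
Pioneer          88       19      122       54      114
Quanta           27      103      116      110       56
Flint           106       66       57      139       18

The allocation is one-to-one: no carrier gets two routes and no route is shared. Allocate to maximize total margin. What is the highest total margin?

Maximum total: $648k

Treat this as an assignment problem: match each carrier to one route.
Optimal: Brightly→Route 7 ($140k), Granite→Route 4 ($139k), Pioneer→Route 1 ($114k), Quanta→Route 2 ($116k), Flint→Route 6 ($139k) — total 140+139+114+116+139 = $648k.
Row-greedy (each carrier in turn takes its best remaining route) gives $529k, worse by 119.
Checked against all permutations: $648k is optimal.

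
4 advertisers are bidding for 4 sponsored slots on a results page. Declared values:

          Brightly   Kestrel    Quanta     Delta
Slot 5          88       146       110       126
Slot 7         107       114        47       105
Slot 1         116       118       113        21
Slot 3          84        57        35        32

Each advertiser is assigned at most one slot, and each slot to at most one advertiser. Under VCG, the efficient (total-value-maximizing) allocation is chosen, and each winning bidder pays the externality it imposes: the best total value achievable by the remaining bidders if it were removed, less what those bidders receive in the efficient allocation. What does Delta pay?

Delta pays $23.

Efficient allocation: Brightly→Slot 3 ($84), Kestrel→Slot 5 ($146), Quanta→Slot 1 ($113), Delta→Slot 7 ($105); total welfare W = $448.
Delta receives Slot 7 at value $105, so the others get W − 105 = $343.
Without Delta: best allocation of the remaining 3 bidders over all 4 slots is Brightly→Slot 7 ($107), Kestrel→Slot 5 ($146), Quanta→Slot 1 ($113), total $366.
VCG payment = (others' best without Delta) − (others' welfare with Delta) = 366 − 343 = $23.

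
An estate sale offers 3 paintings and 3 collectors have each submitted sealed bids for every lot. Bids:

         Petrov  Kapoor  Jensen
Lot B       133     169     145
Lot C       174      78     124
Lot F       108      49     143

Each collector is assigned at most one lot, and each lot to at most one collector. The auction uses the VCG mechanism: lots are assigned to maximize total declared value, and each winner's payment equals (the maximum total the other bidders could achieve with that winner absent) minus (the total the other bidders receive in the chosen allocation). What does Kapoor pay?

Kapoor pays $2.

Efficient allocation: Petrov→Lot C ($174), Kapoor→Lot B ($169), Jensen→Lot F ($143); total welfare W = $486.
Kapoor receives Lot B at value $169, so the others get W − 169 = $317.
Without Kapoor: best allocation of the remaining 2 bidders over all 3 lots is Petrov→Lot C ($174), Jensen→Lot B ($145), total $319.
VCG payment = (others' best without Kapoor) − (others' welfare with Kapoor) = 319 − 317 = $2.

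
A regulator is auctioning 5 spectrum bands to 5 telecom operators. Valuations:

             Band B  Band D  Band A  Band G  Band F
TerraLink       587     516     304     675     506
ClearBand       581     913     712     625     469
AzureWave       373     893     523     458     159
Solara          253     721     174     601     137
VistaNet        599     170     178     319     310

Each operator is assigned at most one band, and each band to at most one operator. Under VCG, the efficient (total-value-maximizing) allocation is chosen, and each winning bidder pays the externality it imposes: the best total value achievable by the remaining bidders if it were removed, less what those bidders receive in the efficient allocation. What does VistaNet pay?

Efficient allocation: TerraLink→Band F ($506M), ClearBand→Band A ($712M), AzureWave→Band D ($893M), Solara→Band G ($601M), VistaNet→Band B ($599M); total welfare W = $3311M.
VistaNet receives Band B at value $599M, so the others get W − 599 = $2712M.
Without VistaNet: best allocation of the remaining 4 bidders over all 5 bands is TerraLink→Band B ($587M), ClearBand→Band A ($712M), AzureWave→Band D ($893M), Solara→Band G ($601M), total $2793M.
VCG payment = (others' best without VistaNet) − (others' welfare with VistaNet) = 2793 − 2712 = $81M.

VistaNet pays $81M.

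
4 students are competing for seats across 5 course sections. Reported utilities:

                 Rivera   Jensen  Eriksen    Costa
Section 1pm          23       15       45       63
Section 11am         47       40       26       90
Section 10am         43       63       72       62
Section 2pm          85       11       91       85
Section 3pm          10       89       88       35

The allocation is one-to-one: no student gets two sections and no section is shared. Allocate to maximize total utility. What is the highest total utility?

Optimal: Rivera→Section 2pm (85 points), Jensen→Section 3pm (89 points), Eriksen→Section 10am (72 points), Costa→Section 11am (90 points) — total 85+89+72+90 = 336 points.
Max-entry greedy (repeatedly take the single best remaining cell) gives 313 points, worse by 23.
Checked against all permutations: 336 points is optimal.

Max total: 336 points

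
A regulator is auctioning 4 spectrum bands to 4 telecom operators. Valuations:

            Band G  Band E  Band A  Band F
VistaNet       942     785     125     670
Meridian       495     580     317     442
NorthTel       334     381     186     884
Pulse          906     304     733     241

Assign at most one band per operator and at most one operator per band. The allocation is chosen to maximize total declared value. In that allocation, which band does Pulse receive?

Pulse receives Band A.

Optimal: VistaNet→Band G ($942M), Meridian→Band E ($580M), NorthTel→Band F ($884M), Pulse→Band A ($733M) — total 942+580+884+733 = $3139M.
No other one-to-one assignment exceeds $3139M.
Pulse's own top band is Band G ($906M), but forcing Pulse→Band G and reassigning the rest optimally gives only $2892M — worse by 247.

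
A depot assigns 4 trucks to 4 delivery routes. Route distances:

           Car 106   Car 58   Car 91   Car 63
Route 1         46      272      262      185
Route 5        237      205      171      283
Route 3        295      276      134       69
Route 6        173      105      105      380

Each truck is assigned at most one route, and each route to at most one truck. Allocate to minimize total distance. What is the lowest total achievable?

Minimum total: 391 km

This is a one-to-one assignment (minimum-cost bipartite matching).
Optimal: Car 106→Route 1 (46 km), Car 58→Route 6 (105 km), Car 91→Route 5 (171 km), Car 63→Route 3 (69 km) — total 46+105+171+69 = 391 km.
Row-greedy (each truck in turn takes its cheapest remaining route) gives 568 km, worse by 177.
Next-best assignment: Car 106→Route 1, Car 58→Route 5, Car 91→Route 6, Car 63→Route 3 = 425 km.
Swapping Car 91↔Car 58 (Car 91→Route 6 105 km, Car 58→Route 5 205 km) adds 34.
Checked against all permutations: 391 km is optimal.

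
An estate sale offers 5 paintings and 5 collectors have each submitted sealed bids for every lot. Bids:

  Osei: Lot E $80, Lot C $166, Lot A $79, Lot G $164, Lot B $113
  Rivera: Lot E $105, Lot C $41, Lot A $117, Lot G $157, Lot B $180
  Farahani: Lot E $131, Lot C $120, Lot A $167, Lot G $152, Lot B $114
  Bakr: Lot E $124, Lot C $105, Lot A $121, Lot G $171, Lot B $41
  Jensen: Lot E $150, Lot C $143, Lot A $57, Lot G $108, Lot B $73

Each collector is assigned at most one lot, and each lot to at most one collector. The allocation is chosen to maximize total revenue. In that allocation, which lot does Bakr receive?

Treat this as an assignment problem: match each collector to one lot.
Optimal: Osei→Lot C ($166), Rivera→Lot B ($180), Farahani→Lot A ($167), Bakr→Lot G ($171), Jensen→Lot E ($150) — total 166+180+167+171+150 = $834.
Next-best assignment: Osei→Lot G, Rivera→Lot B, Farahani→Lot A, Bakr→Lot E, Jensen→Lot C = $778.
Swapping Rivera↔Farahani (Rivera→Lot A $117, Farahani→Lot B $114) loses 116.

Bakr receives Lot G.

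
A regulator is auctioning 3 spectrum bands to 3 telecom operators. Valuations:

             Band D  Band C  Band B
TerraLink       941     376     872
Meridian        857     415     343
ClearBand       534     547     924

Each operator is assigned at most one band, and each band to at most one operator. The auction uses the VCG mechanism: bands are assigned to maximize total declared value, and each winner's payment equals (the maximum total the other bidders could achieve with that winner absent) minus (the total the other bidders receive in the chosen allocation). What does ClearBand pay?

Efficient allocation: TerraLink→Band D ($941M), Meridian→Band C ($415M), ClearBand→Band B ($924M); total welfare W = $2280M.
ClearBand receives Band B at value $924M, so the others get W − 924 = $1356M.
Without ClearBand: best allocation of the remaining 2 bidders over all 3 bands is TerraLink→Band B ($872M), Meridian→Band D ($857M), total $1729M.
VCG payment = (others' best without ClearBand) − (others' welfare with ClearBand) = 1729 − 1356 = $373M.

ClearBand pays $373M.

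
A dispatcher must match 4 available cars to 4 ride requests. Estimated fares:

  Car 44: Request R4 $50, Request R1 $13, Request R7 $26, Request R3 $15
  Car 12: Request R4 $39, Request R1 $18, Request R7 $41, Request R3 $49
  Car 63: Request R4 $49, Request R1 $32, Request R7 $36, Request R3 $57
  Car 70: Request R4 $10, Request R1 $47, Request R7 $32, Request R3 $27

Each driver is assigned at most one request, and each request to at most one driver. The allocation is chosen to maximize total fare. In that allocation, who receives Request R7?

Car 12 receives Request R7.

This is the linear assignment problem.
Optimal: Car 44→Request R4 ($50), Car 12→Request R7 ($41), Car 63→Request R3 ($57), Car 70→Request R1 ($47) — total 50+41+57+47 = $195.
Row-greedy (each driver in turn takes its best remaining request) gives $182, worse by 13.
Car 12's own top request is Request R3 ($49), but forcing Car 12→Request R3 and reassigning the rest optimally gives only $182 — worse by 13.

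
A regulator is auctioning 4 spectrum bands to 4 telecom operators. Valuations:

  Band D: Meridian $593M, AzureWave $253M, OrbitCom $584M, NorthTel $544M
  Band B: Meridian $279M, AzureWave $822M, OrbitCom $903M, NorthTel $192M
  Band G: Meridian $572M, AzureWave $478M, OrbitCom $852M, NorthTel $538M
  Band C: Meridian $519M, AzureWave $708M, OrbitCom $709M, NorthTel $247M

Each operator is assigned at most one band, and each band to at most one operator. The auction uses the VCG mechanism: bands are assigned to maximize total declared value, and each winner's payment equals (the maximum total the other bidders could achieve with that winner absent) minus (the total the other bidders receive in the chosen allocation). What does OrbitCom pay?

Efficient allocation: Meridian→Band D ($593M), AzureWave→Band C ($708M), OrbitCom→Band B ($903M), NorthTel→Band G ($538M); total welfare W = $2742M.
OrbitCom receives Band B at value $903M, so the others get W − 903 = $1839M.
Without OrbitCom: best allocation of the remaining 3 bidders over all 4 bands is Meridian→Band D ($593M), AzureWave→Band B ($822M), NorthTel→Band G ($538M), total $1953M.
VCG payment = (others' best without OrbitCom) − (others' welfare with OrbitCom) = 1953 − 1839 = $114M.

OrbitCom pays $114M.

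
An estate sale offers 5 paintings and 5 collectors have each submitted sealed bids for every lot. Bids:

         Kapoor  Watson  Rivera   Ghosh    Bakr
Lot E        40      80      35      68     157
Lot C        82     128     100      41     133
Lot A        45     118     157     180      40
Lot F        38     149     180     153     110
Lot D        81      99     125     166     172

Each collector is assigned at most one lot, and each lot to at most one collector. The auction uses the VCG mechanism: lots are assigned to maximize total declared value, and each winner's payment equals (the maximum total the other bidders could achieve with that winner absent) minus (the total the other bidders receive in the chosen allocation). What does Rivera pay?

Rivera pays $37.

Efficient allocation: Kapoor→Lot D ($81), Watson→Lot C ($128), Rivera→Lot F ($180), Ghosh→Lot A ($180), Bakr→Lot E ($157); total welfare W = $726.
Rivera receives Lot F at value $180, so the others get W − 180 = $546.
Without Rivera: best allocation of the remaining 4 bidders over all 5 lots is Kapoor→Lot C ($82), Watson→Lot F ($149), Ghosh→Lot A ($180), Bakr→Lot D ($172), total $583.
VCG payment = (others' best without Rivera) − (others' welfare with Rivera) = 583 − 546 = $37.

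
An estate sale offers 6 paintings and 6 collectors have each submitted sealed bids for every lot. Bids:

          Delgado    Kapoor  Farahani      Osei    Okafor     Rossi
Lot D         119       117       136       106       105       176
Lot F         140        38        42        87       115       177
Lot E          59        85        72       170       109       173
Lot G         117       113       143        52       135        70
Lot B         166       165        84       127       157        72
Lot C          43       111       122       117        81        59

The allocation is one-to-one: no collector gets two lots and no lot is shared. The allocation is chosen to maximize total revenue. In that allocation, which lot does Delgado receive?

Optimal: Delgado→Lot F ($140), Kapoor→Lot B ($165), Farahani→Lot C ($122), Osei→Lot E ($170), Okafor→Lot G ($135), Rossi→Lot D ($176) — total 140+165+122+170+135+176 = $908.
Next-best assignment: Delgado→Lot F, Kapoor→Lot C, Farahani→Lot G, Osei→Lot E, Okafor→Lot B, Rossi→Lot D = $897.
Every other assignment is strictly worse.
Delgado's own top lot is Lot B ($166), but forcing Delgado→Lot B and reassigning the rest optimally gives only $895 — worse by 13.

Delgado receives Lot F.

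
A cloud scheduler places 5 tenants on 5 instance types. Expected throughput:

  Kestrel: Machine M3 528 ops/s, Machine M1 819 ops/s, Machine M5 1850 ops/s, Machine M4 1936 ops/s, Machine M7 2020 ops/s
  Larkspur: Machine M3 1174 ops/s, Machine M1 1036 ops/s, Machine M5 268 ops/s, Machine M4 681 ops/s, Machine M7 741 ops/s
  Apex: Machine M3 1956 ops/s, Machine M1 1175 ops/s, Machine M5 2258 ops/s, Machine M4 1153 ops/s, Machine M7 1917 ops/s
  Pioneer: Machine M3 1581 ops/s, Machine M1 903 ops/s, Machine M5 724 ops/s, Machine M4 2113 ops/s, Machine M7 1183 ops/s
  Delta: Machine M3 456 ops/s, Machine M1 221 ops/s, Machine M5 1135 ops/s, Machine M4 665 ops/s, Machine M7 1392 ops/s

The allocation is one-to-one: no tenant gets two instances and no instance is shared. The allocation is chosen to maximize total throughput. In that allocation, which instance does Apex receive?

Optimal: Kestrel→Machine M5 (1850 ops/s), Larkspur→Machine M1 (1036 ops/s), Apex→Machine M3 (1956 ops/s), Pioneer→Machine M4 (2113 ops/s), Delta→Machine M7 (1392 ops/s) — total 1850+1036+1956+2113+1392 = 8347 ops/s.
Max-entry greedy (repeatedly take the single best remaining cell) gives 7786 ops/s, worse by 561.
Every other assignment is strictly worse.
Apex's own top instance is Machine M5 (2258 ops/s), but forcing Apex→Machine M5 and reassigning the rest optimally gives only 8203 ops/s — worse by 144.

Apex receives Machine M3.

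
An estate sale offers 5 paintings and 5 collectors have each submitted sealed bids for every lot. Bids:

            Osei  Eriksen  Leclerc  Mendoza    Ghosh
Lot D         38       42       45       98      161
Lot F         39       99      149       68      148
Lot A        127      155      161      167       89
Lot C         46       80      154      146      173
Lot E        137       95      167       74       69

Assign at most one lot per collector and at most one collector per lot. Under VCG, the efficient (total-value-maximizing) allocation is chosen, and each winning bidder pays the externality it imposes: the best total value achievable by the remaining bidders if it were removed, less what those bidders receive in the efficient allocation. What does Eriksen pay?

Efficient allocation: Osei→Lot E ($137), Eriksen→Lot A ($155), Leclerc→Lot F ($149), Mendoza→Lot C ($146), Ghosh→Lot D ($161); total welfare W = $748.
Eriksen receives Lot A at value $155, so the others get W − 155 = $593.
Without Eriksen: best allocation of the remaining 4 bidders over all 5 lots is Osei→Lot E ($137), Leclerc→Lot F ($149), Mendoza→Lot A ($167), Ghosh→Lot C ($173), total $626.
VCG payment = (others' best without Eriksen) − (others' welfare with Eriksen) = 626 − 593 = $33.

Eriksen pays $33.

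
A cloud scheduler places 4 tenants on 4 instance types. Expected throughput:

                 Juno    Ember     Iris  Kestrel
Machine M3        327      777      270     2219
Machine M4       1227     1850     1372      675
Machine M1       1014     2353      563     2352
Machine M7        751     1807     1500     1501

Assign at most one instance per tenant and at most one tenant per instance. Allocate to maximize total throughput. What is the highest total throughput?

Max total: 7299 ops/s

Treat this as an assignment problem: match each tenant to one instance.
Optimal: Juno→Machine M4 (1227 ops/s), Ember→Machine M1 (2353 ops/s), Iris→Machine M7 (1500 ops/s), Kestrel→Machine M3 (2219 ops/s) — total 1227+2353+1500+2219 = 7299 ops/s.
Column-greedy (each instance in turn goes to its best remaining tenant) gives 6583 ops/s, worse by 716.
Next-best assignment: Juno→Machine M7, Ember→Machine M1, Iris→Machine M4, Kestrel→Machine M3 = 6695 ops/s.
Swapping Juno↔Kestrel (Juno→Machine M3 327 ops/s, Kestrel→Machine M4 675 ops/s) loses 2444.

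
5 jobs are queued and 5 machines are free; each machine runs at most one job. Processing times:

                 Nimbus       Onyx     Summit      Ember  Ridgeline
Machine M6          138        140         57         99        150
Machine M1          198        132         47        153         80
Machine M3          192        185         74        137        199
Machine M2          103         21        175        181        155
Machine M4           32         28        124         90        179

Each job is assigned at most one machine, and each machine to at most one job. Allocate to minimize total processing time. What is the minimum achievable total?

Optimal: Nimbus→Machine M4 (32 min), Onyx→Machine M2 (21 min), Summit→Machine M3 (74 min), Ember→Machine M6 (99 min), Ridgeline→Machine M1 (80 min) — total 32+21+74+99+80 = 306 min.
Min-entry greedy (repeatedly take the single cheapest remaining cell) gives 398 min, worse by 92.
Swapping Onyx↔Ember (Onyx→Machine M6 140 min, Ember→Machine M2 181 min) adds 201.

Minimum total: 306 min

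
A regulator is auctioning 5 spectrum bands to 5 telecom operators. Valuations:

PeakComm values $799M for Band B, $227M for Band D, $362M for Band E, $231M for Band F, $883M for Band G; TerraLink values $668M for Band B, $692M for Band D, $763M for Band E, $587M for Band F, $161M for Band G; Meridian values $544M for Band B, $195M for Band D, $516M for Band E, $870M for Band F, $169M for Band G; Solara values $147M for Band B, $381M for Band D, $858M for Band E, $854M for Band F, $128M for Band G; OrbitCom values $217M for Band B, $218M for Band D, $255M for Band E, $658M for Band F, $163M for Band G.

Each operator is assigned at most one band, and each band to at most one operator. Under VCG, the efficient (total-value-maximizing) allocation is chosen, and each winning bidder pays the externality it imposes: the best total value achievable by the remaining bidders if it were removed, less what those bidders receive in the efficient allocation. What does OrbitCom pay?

OrbitCom pays $326M.

Efficient allocation: PeakComm→Band G ($883M), TerraLink→Band D ($692M), Meridian→Band B ($544M), Solara→Band E ($858M), OrbitCom→Band F ($658M); total welfare W = $3635M.
OrbitCom receives Band F at value $658M, so the others get W − 658 = $2977M.
Without OrbitCom: best allocation of the remaining 4 bidders over all 5 bands is PeakComm→Band G ($883M), TerraLink→Band D ($692M), Meridian→Band F ($870M), Solara→Band E ($858M), total $3303M.
VCG payment = (others' best without OrbitCom) − (others' welfare with OrbitCom) = 3303 − 2977 = $326M.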